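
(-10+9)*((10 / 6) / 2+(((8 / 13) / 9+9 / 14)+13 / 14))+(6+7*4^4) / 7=416681 / 1638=254.38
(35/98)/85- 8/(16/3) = -1.50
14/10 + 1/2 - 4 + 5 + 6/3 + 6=109/10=10.90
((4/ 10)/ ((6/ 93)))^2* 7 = 6727/ 25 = 269.08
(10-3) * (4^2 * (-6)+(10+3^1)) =-581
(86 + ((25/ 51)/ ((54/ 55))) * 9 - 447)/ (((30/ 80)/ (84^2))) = -342109376/ 51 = -6708026.98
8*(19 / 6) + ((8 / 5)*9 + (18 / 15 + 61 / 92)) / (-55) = 1900357 / 75900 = 25.04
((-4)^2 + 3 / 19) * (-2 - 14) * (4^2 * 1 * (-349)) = 27428608 / 19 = 1443610.95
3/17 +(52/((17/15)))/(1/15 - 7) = -219/34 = -6.44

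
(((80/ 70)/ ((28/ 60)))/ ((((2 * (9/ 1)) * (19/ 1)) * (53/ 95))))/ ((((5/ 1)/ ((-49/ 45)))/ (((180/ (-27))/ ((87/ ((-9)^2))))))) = 80/ 4611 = 0.02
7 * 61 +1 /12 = 5125 /12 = 427.08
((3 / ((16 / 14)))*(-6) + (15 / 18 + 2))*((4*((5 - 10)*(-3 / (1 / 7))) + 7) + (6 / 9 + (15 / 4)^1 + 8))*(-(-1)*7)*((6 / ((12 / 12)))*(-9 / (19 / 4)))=17163615 / 38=451674.08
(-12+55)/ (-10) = -43/ 10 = -4.30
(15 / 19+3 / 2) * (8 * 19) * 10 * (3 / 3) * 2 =6960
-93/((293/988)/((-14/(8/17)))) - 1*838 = 2488015/293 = 8491.52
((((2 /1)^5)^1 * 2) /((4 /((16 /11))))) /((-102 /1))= -128 /561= -0.23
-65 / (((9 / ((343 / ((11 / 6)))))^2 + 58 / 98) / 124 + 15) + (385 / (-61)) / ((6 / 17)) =-1423792783217 / 64093053678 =-22.21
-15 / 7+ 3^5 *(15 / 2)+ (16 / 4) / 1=25541 / 14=1824.36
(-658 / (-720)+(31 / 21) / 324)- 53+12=-2727149 / 68040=-40.08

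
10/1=10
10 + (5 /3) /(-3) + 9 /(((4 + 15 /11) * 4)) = 20951 /2124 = 9.86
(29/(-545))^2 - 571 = -169600434/297025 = -571.00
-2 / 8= -1 / 4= -0.25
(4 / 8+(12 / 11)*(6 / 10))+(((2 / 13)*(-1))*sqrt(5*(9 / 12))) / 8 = 127 / 110 - sqrt(15) / 104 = 1.12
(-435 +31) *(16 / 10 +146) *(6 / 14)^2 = -2683368 / 245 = -10952.52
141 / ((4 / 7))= 987 / 4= 246.75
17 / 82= 0.21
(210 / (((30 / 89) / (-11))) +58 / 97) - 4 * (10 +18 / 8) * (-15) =-593388 / 97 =-6117.40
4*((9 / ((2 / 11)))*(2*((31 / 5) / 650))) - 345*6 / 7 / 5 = -629784 / 11375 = -55.37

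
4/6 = 2/3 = 0.67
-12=-12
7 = 7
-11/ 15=-0.73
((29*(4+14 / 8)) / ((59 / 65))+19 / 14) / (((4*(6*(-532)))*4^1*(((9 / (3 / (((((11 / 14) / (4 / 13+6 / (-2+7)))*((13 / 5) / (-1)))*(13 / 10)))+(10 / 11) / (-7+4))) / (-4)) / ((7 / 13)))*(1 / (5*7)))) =-37056660125 / 608576874048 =-0.06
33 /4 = 8.25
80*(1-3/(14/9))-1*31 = -737/7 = -105.29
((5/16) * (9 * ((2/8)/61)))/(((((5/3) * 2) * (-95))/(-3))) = 81/741760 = 0.00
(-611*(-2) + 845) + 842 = 2909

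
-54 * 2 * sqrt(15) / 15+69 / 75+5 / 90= 439 / 450-36 * sqrt(15) / 5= -26.91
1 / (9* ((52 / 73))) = 73 / 468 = 0.16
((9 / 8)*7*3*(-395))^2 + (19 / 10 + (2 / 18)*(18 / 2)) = 27866846053 / 320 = 87083893.92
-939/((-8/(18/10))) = 8451/40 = 211.28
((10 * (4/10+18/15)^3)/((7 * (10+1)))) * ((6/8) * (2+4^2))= 13824/1925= 7.18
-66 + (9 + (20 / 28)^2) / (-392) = -634097 / 9604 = -66.02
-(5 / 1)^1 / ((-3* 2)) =5 / 6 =0.83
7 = 7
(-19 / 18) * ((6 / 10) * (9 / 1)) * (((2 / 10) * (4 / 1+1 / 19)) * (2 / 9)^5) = -1232 / 492075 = -0.00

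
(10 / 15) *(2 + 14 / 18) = 50 / 27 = 1.85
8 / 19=0.42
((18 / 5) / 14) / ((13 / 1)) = 9 / 455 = 0.02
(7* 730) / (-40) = -511 / 4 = -127.75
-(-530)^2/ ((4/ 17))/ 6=-1193825/ 6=-198970.83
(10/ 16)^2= 25/ 64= 0.39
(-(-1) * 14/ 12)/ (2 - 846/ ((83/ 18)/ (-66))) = 83/ 861612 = 0.00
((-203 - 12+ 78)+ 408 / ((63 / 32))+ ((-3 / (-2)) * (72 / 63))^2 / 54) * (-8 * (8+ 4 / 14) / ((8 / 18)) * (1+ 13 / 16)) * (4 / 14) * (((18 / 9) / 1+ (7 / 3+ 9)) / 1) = -173801060 / 2401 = -72386.95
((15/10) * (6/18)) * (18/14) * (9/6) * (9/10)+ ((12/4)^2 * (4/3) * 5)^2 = 1008243/280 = 3600.87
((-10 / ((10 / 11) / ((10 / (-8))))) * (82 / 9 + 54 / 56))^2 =19500726025 / 1016064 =19192.42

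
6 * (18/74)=54/37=1.46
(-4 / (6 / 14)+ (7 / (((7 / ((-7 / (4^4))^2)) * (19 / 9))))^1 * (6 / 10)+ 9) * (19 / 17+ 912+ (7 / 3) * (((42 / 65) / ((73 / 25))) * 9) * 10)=-96322191423677 / 301328302080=-319.66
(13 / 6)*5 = 65 / 6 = 10.83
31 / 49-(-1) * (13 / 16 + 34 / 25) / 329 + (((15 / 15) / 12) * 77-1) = 6.06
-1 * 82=-82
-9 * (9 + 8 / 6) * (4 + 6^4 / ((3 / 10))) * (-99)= 39811068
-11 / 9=-1.22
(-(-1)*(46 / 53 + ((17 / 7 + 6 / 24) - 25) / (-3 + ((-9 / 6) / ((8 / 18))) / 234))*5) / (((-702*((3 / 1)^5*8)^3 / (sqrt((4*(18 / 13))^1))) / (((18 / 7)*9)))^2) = 4810985 / 1042893953243089764637556736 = 0.00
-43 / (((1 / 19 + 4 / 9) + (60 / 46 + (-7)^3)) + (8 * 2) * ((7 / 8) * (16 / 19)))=169119 / 1295566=0.13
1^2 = 1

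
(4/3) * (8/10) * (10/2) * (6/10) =3.20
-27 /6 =-9 /2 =-4.50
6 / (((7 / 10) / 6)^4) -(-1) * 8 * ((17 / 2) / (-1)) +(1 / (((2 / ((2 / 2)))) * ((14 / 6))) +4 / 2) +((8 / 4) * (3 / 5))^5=485050143477 / 15006250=32323.21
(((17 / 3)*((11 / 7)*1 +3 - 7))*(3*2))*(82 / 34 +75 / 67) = -136748 / 469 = -291.57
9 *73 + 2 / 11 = 7229 / 11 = 657.18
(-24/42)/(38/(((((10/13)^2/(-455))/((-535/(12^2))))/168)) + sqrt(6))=-1500744336/47899064470384537 + 576 * sqrt(6)/335293451292691759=-0.00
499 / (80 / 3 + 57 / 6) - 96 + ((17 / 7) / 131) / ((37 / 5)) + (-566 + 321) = -344148906 / 1051799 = -327.20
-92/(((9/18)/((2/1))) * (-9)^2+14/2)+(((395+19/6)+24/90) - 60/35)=9003619/22890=393.34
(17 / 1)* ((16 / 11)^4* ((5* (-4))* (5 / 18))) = -55705600 / 131769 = -422.75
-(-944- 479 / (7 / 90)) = 49718 / 7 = 7102.57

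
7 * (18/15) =42/5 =8.40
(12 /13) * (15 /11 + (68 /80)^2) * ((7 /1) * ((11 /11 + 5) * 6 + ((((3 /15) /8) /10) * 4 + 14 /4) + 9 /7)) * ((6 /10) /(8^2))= 2359122327 /457600000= 5.16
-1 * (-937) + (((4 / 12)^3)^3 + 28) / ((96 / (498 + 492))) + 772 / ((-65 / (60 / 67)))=111102893413 / 91434096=1215.11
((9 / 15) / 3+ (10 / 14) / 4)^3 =148877 / 2744000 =0.05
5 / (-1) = -5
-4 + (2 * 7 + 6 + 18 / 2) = 25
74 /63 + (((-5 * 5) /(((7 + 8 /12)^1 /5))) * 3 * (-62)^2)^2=1178181915789146 /33327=35352174386.81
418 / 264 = 19 / 12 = 1.58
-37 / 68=-0.54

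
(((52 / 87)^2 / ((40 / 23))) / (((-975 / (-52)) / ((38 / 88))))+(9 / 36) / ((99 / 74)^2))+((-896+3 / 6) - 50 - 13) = -1974845268779 / 2060660250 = -958.36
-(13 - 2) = -11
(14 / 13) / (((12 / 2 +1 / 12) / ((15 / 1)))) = 2.66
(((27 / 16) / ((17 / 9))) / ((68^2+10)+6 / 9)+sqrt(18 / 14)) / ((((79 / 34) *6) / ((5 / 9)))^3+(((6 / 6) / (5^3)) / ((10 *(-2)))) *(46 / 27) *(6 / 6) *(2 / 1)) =3555241875 / 291451328415622144+248720625 *sqrt(7) / 9170739080972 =0.00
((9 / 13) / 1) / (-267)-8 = -9259 / 1157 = -8.00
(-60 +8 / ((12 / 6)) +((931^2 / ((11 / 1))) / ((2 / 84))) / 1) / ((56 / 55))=13001195 / 4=3250298.75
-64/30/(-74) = 16/555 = 0.03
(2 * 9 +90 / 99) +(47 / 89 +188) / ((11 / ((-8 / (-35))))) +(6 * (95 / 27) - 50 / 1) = -267076 / 44055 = -6.06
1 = 1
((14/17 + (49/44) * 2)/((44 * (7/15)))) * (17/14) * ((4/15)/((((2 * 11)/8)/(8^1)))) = 1304/9317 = 0.14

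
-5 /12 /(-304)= 5 /3648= 0.00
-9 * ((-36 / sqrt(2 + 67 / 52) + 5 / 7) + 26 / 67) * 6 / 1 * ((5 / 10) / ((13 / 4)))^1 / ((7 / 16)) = -893376 / 42679 + 41472 * sqrt(247) / 1729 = 356.04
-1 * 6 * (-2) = 12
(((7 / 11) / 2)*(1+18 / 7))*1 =25 / 22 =1.14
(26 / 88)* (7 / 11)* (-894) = -40677 / 242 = -168.09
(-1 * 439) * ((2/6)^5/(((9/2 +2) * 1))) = -878/3159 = -0.28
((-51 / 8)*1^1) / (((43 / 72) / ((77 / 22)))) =-3213 / 86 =-37.36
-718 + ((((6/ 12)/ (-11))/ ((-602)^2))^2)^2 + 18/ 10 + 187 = -10691841037665224171780777926651/ 20203781250312214988247879680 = -529.20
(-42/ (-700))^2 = 9/ 2500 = 0.00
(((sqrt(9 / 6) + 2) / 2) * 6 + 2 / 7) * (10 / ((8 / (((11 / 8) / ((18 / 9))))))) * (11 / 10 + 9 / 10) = 165 * sqrt(6) / 64 + 605 / 56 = 17.12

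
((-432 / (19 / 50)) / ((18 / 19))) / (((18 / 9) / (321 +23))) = -206400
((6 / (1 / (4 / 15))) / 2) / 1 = 4 / 5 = 0.80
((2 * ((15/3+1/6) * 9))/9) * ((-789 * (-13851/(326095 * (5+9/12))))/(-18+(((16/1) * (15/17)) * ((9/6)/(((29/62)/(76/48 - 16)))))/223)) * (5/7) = -8276735847078/4026292812773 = -2.06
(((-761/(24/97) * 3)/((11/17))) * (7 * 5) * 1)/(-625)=8784223/11000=798.57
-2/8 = -1/4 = -0.25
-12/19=-0.63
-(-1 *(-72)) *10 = -720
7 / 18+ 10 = 187 / 18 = 10.39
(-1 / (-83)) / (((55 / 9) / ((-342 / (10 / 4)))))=-6156 / 22825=-0.27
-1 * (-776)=776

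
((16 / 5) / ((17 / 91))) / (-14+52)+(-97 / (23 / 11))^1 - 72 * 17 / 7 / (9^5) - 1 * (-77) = 52981111888 / 1705958415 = 31.06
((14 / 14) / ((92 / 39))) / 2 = 39 / 184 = 0.21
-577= -577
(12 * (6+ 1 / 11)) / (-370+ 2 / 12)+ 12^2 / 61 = 3220632 / 1488949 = 2.16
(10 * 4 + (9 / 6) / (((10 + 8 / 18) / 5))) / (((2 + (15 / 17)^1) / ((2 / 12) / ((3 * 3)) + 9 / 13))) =64937365 / 6466824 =10.04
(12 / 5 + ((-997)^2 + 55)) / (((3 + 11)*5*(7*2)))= 1242583 / 1225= 1014.35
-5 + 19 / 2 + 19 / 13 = 155 / 26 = 5.96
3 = 3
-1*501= -501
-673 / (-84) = 673 / 84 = 8.01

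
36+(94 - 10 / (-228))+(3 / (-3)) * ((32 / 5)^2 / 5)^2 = 112102961 / 1781250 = 62.93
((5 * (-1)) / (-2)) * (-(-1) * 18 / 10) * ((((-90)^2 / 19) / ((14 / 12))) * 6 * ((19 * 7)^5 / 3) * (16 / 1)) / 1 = 2189804405846400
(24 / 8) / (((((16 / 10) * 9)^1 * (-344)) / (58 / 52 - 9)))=1025 / 214656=0.00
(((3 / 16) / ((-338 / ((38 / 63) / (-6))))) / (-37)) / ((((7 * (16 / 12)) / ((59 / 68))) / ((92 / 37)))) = -25783 / 74005905792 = -0.00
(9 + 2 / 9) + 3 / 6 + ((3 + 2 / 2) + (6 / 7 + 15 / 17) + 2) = 37403 / 2142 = 17.46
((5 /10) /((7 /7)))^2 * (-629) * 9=-5661 /4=-1415.25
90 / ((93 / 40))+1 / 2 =2431 / 62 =39.21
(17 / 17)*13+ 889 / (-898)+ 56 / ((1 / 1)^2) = 61073 / 898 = 68.01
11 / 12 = 0.92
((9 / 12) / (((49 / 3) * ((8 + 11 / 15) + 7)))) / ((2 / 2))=135 / 46256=0.00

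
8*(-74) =-592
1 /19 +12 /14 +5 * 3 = 2116 /133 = 15.91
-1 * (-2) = 2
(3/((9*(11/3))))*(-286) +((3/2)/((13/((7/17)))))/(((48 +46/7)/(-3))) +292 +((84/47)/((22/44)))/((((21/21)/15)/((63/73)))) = 180898961593/579303764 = 312.27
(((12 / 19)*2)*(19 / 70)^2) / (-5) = -0.02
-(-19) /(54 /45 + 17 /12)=1140 /157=7.26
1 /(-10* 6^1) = -1 /60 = -0.02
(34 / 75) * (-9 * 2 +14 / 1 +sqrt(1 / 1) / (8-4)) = -17 / 10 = -1.70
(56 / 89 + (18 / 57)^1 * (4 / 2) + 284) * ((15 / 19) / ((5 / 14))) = 20259792 / 32129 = 630.58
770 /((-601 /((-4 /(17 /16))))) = 49280 /10217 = 4.82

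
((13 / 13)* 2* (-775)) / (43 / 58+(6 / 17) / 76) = -7259425 / 3494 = -2077.68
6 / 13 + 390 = 5076 / 13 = 390.46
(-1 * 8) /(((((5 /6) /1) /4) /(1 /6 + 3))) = -608 /5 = -121.60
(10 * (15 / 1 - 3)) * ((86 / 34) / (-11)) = -5160 / 187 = -27.59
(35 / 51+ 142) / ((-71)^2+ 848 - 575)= 7277 / 271014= 0.03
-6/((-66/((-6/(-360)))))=1/660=0.00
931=931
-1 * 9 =-9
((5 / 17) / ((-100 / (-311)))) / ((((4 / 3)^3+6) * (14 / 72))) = 75573 / 134470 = 0.56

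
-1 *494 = -494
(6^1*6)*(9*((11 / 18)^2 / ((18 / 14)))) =847 / 9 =94.11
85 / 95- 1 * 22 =-21.11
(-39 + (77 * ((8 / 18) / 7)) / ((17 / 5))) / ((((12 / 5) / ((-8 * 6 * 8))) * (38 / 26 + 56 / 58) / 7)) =17333.57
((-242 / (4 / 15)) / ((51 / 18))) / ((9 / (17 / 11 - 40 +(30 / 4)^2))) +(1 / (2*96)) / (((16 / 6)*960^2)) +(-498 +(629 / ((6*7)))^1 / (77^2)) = -376635318926654449 / 332920730419200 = -1131.31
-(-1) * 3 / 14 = 0.21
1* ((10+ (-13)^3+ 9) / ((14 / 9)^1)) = -9801 / 7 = -1400.14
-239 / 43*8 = -44.47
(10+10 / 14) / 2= 75 / 14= 5.36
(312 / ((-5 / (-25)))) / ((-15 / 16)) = -1664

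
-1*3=-3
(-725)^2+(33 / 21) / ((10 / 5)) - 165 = 7356451 / 14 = 525460.79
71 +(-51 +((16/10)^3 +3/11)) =33507/1375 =24.37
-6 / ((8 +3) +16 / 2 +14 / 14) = -3 / 10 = -0.30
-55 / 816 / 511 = -55 / 416976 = -0.00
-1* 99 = -99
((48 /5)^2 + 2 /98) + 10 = 125171 /1225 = 102.18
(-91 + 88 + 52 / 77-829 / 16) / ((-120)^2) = -66697 / 17740800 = -0.00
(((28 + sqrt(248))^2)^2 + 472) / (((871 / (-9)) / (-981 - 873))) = 70181635.01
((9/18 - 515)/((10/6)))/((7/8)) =-1764/5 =-352.80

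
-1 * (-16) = 16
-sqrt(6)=-2.45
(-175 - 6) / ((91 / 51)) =-9231 / 91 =-101.44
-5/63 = -0.08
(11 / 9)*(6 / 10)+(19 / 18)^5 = 19308911 / 9447840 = 2.04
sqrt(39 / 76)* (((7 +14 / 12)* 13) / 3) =637* sqrt(741) / 684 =25.35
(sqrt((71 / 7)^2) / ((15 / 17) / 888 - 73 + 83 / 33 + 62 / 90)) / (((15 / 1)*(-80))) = 1473747 / 12169366510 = 0.00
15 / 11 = 1.36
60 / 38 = 30 / 19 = 1.58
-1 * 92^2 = -8464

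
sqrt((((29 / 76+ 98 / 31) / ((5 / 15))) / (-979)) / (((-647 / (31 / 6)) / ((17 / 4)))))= 17 * sqrt(11818219754) / 96278776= 0.02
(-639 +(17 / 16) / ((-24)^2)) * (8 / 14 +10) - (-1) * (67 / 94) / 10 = -51204375577 / 7580160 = -6755.05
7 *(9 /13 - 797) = -72464 /13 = -5574.15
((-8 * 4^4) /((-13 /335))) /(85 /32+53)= 21954560 /23153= 948.24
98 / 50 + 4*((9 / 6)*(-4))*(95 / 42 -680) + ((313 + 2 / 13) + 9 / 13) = 37722959 / 2275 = 16581.52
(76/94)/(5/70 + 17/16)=4256/5969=0.71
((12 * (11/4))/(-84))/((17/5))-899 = -427979/476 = -899.12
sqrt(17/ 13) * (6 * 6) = 36 * sqrt(221)/ 13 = 41.17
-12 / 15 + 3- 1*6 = -19 / 5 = -3.80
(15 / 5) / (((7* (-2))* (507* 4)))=-1 / 9464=-0.00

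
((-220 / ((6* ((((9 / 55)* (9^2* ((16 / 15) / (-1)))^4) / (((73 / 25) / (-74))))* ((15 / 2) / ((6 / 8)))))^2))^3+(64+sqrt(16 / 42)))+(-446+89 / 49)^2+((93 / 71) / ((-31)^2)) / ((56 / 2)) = 2* sqrt(42) / 21+7579508430742155826864559419679069915162030213791706764374941486939408496169474577321030874625465 / 38403871113225417792525857952563140964012463411604756861388202005499962243117283503763357696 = 197363.75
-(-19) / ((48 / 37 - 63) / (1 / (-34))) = 703 / 77622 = 0.01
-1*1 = -1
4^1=4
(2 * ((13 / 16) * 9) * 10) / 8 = 585 / 32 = 18.28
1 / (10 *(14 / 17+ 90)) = 17 / 15440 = 0.00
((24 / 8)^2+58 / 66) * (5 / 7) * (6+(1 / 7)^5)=164374090 / 3882417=42.34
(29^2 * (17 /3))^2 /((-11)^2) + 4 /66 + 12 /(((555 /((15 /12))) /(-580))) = 7562326555 /40293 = 187683.38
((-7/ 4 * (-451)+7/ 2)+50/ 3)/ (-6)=-9713/ 72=-134.90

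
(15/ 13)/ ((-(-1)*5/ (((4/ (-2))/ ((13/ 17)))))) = -0.60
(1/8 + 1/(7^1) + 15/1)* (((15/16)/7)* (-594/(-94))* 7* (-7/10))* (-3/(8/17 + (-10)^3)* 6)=-12950685/11358208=-1.14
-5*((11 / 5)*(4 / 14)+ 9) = -337 / 7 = -48.14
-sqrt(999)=-3 *sqrt(111)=-31.61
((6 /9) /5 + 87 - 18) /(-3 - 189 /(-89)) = -92293 /1170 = -78.88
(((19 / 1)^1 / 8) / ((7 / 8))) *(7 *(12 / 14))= 114 / 7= 16.29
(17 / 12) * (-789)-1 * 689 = -7227 / 4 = -1806.75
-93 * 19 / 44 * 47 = -83049 / 44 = -1887.48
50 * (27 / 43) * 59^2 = 4699350 / 43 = 109287.21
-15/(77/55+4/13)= -325/37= -8.78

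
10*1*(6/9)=20/3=6.67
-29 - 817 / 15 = -1252 / 15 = -83.47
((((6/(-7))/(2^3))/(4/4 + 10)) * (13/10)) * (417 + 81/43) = -175617/33110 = -5.30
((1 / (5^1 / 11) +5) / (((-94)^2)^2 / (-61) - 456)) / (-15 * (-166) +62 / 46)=-12627 / 5594204375390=-0.00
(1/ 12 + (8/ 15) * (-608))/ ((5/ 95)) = -369569/ 60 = -6159.48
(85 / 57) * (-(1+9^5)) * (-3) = 264171.05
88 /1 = 88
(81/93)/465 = 9/4805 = 0.00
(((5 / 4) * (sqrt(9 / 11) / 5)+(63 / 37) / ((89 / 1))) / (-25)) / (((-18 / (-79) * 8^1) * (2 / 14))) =-553 * sqrt(11) / 52800 - 3871 / 1317200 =-0.04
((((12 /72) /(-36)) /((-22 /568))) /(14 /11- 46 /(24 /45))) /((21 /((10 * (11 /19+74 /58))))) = -207320 /166875309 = -0.00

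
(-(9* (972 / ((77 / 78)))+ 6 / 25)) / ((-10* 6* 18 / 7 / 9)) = 516.94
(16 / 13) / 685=16 / 8905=0.00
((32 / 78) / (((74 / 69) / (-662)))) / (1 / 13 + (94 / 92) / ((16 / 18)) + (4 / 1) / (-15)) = -263.87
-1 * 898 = -898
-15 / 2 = -7.50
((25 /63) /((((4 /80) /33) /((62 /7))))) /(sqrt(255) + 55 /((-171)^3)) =145.27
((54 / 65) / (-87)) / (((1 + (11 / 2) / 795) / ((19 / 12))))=-9063 / 603577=-0.02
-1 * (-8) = 8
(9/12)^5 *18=2187/512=4.27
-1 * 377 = -377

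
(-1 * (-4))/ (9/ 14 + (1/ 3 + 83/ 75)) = 1400/ 729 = 1.92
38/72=19/36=0.53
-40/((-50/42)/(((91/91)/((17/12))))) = 23.72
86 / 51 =1.69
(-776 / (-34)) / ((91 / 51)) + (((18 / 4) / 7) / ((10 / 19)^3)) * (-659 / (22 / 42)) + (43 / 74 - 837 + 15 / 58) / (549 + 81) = -107027450851169 / 19333314000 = -5535.91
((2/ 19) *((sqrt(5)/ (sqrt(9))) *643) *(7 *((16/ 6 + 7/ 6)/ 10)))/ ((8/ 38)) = 103523 *sqrt(5)/ 360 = 643.01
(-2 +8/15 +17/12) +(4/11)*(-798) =-63851/220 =-290.23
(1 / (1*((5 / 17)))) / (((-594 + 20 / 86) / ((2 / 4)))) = -731 / 255320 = -0.00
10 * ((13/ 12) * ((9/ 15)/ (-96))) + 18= 17.93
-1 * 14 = -14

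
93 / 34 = 2.74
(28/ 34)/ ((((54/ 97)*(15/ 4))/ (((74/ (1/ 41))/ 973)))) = 1177192/ 957015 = 1.23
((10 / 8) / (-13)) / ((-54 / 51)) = 85 / 936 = 0.09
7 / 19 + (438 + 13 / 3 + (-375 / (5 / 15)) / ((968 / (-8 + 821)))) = -27707113 / 55176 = -502.16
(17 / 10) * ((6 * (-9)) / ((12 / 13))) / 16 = -1989 / 320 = -6.22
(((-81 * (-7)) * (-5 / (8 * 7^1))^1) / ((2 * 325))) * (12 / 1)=-243 / 260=-0.93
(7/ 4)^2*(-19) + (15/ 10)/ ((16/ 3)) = -57.91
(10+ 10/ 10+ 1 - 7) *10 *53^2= 140450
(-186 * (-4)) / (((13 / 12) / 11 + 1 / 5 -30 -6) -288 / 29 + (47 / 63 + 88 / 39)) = -17.45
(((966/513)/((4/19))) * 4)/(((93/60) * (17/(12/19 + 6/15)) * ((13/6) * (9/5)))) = 1262240/3514563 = 0.36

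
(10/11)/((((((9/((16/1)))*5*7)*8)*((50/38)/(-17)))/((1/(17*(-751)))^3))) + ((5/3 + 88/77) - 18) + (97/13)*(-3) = -147991324488157166/3938548604529825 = -37.58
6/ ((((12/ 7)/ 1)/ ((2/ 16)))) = 7/ 16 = 0.44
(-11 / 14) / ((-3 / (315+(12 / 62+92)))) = 138853 / 1302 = 106.65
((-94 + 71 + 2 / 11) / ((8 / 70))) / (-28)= 1255 / 176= 7.13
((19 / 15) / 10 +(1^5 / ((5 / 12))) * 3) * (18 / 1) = 131.88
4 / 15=0.27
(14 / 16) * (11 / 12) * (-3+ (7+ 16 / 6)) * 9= 385 / 8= 48.12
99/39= 2.54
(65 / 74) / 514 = 65 / 38036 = 0.00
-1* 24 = -24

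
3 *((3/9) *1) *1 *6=6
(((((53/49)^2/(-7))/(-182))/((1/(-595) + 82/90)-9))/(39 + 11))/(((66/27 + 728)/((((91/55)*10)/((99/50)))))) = -429777/16549153992910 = -0.00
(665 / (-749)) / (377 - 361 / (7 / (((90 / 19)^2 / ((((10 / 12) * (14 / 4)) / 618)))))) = 4655 / 1283512829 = 0.00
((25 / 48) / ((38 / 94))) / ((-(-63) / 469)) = 78725 / 8208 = 9.59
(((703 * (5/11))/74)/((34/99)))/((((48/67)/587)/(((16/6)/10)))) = 2747.25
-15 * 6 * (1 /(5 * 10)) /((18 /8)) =-4 /5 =-0.80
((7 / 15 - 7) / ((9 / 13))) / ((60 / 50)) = -637 / 81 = -7.86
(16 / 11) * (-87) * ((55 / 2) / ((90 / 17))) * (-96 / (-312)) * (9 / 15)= -7888 / 65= -121.35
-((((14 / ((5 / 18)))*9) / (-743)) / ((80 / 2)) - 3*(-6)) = -668133 / 37150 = -17.98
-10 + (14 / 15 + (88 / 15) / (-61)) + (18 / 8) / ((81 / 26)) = -46339 / 5490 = -8.44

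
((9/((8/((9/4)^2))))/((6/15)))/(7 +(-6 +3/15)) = 11.87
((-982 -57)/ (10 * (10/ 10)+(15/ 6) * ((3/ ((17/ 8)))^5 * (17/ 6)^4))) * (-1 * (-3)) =-52989/ 15530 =-3.41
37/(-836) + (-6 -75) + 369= 240731/836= 287.96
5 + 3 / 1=8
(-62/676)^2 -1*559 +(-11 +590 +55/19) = 22.90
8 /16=0.50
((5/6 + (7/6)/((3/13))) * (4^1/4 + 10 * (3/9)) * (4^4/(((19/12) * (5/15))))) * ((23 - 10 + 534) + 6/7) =2705730560/399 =6781279.60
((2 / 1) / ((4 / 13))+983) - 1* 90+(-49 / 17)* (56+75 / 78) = 162505 / 221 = 735.32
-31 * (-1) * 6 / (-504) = -31 / 84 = -0.37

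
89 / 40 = 2.22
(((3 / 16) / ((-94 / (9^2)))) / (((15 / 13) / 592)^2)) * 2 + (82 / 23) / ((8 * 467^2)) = -2005374499094801 / 23575420900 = -85062.09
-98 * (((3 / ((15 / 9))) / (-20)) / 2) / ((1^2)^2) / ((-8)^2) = 0.07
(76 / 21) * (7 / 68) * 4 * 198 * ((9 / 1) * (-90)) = -4062960 / 17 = -238997.65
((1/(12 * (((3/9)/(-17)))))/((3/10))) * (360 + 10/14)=-214625/42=-5110.12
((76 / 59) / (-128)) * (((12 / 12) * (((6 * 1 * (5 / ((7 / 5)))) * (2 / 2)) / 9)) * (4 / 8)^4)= -475 / 317184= -0.00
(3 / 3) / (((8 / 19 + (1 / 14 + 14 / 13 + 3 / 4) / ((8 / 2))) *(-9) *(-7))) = 3952 / 222993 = 0.02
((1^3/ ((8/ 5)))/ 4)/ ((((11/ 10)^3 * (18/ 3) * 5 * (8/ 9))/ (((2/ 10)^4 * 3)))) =9/ 425920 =0.00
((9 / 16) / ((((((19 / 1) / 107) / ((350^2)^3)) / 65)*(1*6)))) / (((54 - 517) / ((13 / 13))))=-1198606633300781250 / 8797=-136251748698508.72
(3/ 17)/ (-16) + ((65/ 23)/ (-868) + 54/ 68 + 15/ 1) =21421943/ 1357552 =15.78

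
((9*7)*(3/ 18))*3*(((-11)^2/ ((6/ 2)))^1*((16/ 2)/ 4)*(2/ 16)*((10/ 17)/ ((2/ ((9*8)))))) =114345/ 17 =6726.18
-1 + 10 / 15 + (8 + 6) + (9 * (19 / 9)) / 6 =16.83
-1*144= -144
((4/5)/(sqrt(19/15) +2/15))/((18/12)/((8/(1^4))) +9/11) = -1408/16579 +704 *sqrt(285)/16579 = 0.63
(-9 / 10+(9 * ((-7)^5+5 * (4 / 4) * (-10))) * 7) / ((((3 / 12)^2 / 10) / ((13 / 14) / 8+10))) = -12032368227 / 7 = -1718909746.71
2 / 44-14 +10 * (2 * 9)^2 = 70973 / 22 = 3226.05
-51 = -51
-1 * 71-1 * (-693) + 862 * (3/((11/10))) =32702/11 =2972.91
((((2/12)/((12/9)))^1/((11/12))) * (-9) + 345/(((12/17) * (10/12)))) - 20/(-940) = 302597/517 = 585.29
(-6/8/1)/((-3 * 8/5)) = 0.16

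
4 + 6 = 10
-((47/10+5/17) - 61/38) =-5473/1615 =-3.39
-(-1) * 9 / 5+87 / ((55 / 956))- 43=80906 / 55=1471.02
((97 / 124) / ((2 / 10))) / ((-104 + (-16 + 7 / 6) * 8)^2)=4365 / 55331776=0.00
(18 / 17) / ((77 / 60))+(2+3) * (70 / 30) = 12.49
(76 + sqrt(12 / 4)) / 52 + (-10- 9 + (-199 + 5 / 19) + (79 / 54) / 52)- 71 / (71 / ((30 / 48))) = -2892641 / 13338 + sqrt(3) / 52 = -216.84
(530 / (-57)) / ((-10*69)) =53 / 3933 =0.01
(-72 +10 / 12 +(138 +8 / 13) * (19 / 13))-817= -695173 / 1014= -685.57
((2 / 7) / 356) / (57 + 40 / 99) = 99 / 7081018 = 0.00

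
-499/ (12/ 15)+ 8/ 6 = -7469/ 12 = -622.42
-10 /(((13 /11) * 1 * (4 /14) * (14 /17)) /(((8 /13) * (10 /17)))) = -2200 /169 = -13.02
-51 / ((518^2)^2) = -51 / 71997768976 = -0.00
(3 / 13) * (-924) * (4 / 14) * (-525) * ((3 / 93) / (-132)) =-3150 / 403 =-7.82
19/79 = 0.24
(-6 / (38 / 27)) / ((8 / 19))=-81 / 8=-10.12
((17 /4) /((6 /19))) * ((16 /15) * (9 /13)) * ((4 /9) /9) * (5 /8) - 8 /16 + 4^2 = 33289 /2106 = 15.81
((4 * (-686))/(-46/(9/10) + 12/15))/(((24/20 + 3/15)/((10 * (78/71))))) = 8599500/20093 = 427.98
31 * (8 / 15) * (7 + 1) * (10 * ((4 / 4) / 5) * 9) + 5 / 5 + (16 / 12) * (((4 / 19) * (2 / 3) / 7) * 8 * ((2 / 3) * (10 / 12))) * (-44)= 128014057 / 53865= 2376.57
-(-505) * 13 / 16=6565 / 16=410.31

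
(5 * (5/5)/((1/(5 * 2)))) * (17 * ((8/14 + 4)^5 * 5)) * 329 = 6702497792000/2401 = 2791544269.89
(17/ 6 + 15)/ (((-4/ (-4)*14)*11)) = 107/ 924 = 0.12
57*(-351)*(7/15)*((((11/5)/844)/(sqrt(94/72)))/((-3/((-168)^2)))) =7246695456*sqrt(47)/247925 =200386.57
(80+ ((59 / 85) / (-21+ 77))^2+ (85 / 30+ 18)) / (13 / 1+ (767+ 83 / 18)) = 709027701 / 5517125600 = 0.13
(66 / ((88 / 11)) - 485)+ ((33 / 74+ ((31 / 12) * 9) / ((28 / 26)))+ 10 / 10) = -940097 / 2072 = -453.71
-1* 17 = -17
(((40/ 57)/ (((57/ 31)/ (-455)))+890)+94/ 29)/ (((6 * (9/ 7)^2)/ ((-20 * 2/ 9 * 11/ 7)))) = -104412455840/ 206061327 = -506.71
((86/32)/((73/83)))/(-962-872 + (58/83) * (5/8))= -296227/177752956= -0.00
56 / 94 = 28 / 47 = 0.60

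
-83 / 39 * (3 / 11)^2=-249 / 1573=-0.16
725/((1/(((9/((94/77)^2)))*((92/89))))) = 889794675/196601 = 4525.89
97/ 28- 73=-1947/ 28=-69.54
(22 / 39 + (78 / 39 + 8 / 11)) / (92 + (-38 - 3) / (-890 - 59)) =103076 / 2882517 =0.04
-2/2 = -1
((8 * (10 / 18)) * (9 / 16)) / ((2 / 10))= 25 / 2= 12.50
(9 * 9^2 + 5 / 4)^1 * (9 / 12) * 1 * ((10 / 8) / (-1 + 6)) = 8763 / 64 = 136.92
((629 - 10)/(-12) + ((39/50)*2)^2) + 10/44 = -4036103/82500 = -48.92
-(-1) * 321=321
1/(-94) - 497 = -46719/94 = -497.01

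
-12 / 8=-3 / 2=-1.50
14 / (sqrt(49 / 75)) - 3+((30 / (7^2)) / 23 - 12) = -16875 / 1127+10*sqrt(3) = 2.35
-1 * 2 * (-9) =18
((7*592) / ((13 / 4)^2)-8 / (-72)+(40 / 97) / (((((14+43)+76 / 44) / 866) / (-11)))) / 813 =15514040435 / 38743068663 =0.40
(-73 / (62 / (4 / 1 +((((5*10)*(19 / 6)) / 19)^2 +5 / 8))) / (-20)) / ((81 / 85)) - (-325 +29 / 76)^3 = 42418914733375277 / 1240052328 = 34207358.65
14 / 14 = 1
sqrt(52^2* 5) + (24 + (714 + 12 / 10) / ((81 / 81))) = 52* sqrt(5) + 3696 / 5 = 855.48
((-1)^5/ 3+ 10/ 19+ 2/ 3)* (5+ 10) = 245/ 19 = 12.89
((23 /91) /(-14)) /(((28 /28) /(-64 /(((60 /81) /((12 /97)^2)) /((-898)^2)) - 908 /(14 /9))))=310805799237 /16136435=19261.12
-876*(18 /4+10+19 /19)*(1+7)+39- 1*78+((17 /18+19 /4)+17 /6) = -3911561 /36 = -108654.47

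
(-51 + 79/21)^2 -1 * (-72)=1015816/441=2303.44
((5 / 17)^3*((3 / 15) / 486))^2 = 625 / 5701197247524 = 0.00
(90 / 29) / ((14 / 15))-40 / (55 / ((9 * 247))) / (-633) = 2770059 / 471163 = 5.88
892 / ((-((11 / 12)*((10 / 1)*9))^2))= -0.13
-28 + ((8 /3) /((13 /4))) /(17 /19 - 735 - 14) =-7761148 /277173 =-28.00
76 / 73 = 1.04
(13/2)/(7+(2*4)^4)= 13/8206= 0.00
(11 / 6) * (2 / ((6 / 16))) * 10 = 880 / 9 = 97.78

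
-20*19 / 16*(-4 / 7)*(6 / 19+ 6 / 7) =780 / 49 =15.92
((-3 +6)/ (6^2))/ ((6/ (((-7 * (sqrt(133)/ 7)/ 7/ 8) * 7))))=-sqrt(133)/ 576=-0.02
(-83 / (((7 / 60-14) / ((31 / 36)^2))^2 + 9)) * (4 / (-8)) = 1916306075 / 16602627042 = 0.12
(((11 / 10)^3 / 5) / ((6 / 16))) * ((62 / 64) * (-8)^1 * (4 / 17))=-41261 / 31875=-1.29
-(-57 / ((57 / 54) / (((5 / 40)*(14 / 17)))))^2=-35721 / 1156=-30.90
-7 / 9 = -0.78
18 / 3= 6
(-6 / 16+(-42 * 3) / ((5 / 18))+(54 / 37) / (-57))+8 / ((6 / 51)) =-386.00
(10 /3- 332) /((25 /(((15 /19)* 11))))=-10846 /95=-114.17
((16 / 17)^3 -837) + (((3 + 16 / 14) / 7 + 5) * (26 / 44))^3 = -800.09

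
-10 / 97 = -0.10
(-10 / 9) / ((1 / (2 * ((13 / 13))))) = -20 / 9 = -2.22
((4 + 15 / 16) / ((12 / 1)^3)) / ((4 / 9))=79 / 12288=0.01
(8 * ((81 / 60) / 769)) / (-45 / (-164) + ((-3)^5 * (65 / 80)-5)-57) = -35424 / 653692295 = -0.00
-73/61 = -1.20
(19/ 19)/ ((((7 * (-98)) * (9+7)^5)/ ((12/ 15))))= -1/ 899153920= -0.00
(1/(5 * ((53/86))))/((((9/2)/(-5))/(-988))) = 169936/477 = 356.26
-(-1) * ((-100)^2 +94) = 10094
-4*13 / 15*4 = -208 / 15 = -13.87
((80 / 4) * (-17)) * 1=-340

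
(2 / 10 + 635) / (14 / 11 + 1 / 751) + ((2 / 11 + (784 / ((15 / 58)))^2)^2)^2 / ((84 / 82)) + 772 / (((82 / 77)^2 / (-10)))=6962368060652868415430823000.00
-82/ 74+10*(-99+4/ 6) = -109273/ 111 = -984.44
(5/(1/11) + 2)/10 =57/10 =5.70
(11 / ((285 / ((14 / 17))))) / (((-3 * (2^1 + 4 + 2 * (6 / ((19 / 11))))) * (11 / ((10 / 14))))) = -1 / 18819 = -0.00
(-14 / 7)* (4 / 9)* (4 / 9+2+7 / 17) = -3496 / 1377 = -2.54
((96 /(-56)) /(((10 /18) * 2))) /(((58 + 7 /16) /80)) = -13824 /6545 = -2.11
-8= -8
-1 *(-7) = 7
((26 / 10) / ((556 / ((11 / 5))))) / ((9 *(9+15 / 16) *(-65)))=-44 / 24863625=-0.00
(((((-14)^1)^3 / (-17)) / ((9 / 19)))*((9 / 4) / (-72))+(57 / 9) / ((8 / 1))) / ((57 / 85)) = -3175 / 216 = -14.70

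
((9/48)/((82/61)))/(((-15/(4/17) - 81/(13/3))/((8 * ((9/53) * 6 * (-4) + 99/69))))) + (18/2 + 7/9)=6307933211/642779919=9.81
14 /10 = 1.40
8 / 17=0.47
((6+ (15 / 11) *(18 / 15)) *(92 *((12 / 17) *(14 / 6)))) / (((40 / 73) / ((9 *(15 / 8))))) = 6663951 / 187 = 35636.10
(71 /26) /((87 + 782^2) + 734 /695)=0.00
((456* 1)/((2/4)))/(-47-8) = -912/55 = -16.58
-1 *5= -5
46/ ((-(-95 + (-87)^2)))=-23/ 3737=-0.01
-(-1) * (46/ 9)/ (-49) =-46/ 441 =-0.10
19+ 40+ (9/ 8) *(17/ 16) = 7705/ 128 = 60.20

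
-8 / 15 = -0.53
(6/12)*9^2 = 81/2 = 40.50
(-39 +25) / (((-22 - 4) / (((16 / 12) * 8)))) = 224 / 39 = 5.74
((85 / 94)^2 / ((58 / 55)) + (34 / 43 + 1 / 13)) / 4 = 470689305 / 1145923168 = 0.41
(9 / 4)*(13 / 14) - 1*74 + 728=36741 / 56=656.09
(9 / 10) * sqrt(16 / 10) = 9 * sqrt(10) / 25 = 1.14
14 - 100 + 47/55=-4683/55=-85.15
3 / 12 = 1 / 4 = 0.25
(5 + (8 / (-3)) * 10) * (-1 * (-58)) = -3770 / 3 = -1256.67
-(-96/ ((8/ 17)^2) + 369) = 129/ 2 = 64.50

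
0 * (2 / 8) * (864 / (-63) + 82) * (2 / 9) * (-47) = 0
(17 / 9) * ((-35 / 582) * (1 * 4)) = -1190 / 2619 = -0.45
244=244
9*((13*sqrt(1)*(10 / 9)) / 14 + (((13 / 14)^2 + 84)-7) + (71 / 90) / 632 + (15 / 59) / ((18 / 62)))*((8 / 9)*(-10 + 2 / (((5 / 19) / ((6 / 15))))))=-4441.65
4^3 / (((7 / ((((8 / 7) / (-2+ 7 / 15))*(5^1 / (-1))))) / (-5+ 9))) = 153600 / 1127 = 136.29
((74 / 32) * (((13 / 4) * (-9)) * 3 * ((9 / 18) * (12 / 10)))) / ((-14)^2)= -38961 / 62720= -0.62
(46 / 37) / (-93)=-0.01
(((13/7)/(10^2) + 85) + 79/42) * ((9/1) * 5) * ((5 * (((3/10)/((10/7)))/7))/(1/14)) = 1642401/200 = 8212.00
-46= -46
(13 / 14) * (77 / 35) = 143 / 70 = 2.04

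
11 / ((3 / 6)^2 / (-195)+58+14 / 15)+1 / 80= 732367 / 3677360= 0.20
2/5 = 0.40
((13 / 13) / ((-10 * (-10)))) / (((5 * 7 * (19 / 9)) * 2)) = 9 / 133000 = 0.00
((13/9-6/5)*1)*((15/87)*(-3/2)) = -11/174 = -0.06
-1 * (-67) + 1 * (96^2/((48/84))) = 16195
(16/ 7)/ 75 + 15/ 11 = 8051/ 5775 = 1.39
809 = 809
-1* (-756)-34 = 722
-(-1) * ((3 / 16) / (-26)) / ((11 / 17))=-51 / 4576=-0.01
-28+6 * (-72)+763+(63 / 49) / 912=644787 / 2128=303.00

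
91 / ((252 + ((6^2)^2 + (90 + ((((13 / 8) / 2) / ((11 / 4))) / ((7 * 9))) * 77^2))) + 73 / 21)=22932 / 420659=0.05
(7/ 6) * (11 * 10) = 385/ 3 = 128.33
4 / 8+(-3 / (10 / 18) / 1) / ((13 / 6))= -259 / 130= -1.99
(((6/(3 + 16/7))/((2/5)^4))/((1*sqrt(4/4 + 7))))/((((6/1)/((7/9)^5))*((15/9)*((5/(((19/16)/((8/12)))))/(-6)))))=-55883275*sqrt(2)/82861056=-0.95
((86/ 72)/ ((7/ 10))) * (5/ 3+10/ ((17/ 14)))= 108575/ 6426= 16.90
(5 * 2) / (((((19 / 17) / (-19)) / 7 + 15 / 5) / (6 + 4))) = 2975 / 89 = 33.43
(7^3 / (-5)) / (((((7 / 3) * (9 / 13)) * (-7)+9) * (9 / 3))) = 4459 / 450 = 9.91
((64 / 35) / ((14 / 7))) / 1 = 32 / 35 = 0.91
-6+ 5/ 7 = -37/ 7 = -5.29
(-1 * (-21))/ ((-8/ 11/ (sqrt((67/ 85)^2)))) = -15477/ 680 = -22.76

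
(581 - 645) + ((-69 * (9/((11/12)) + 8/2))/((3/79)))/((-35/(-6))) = -1681744/385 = -4368.17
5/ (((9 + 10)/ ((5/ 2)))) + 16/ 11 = 883/ 418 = 2.11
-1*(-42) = 42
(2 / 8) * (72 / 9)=2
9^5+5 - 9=59045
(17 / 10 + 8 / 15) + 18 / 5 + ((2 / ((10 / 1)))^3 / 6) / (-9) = 19687 / 3375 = 5.83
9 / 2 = 4.50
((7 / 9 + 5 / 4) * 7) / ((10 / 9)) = 511 / 40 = 12.78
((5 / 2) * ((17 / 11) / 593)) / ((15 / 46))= 391 / 19569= 0.02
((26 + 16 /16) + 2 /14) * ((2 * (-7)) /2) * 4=-760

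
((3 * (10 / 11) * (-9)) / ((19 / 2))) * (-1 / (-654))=-90 / 22781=-0.00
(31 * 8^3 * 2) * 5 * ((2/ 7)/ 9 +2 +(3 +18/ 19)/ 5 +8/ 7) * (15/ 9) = 3765632000/ 3591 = 1048630.47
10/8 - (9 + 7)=-14.75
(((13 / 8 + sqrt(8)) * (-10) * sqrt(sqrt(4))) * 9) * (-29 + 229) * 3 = -216000 -87750 * sqrt(2) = -340097.24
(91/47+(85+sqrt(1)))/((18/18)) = 4133/47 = 87.94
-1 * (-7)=7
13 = 13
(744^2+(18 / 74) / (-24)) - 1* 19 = 163841029 / 296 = 553516.99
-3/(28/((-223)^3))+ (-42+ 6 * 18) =33270549/28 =1188233.89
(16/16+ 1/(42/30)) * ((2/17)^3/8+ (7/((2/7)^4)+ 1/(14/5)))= 1734618507/962948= 1801.36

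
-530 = -530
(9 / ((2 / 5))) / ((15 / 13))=39 / 2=19.50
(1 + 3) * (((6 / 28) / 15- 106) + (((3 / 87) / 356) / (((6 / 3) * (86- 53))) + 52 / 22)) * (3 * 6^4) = -1601353717704 / 993685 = -1611530.53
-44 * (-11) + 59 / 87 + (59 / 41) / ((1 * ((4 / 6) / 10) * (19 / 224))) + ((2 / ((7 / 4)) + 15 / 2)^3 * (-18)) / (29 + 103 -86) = 2081017903099 / 4277289576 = 486.53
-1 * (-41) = 41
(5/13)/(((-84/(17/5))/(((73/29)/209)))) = -1241/6618612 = -0.00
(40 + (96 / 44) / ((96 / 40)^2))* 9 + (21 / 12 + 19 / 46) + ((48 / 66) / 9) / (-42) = 69921883 / 191268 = 365.57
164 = 164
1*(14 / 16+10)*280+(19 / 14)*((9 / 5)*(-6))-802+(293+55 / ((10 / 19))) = 183809 / 70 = 2625.84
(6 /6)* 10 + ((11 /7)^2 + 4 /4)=660 /49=13.47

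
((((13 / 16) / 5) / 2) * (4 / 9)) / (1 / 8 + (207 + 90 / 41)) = 533 / 3089565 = 0.00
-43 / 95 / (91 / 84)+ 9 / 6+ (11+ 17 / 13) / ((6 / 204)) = 1036273 / 2470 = 419.54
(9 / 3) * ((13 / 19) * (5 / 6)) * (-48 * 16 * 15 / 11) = -374400 / 209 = -1791.39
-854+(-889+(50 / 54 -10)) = -47306 / 27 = -1752.07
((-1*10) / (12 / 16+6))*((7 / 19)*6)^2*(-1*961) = 7534240 / 1083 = 6956.82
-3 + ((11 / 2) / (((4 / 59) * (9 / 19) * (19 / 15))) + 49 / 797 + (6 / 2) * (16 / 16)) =2587441 / 19128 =135.27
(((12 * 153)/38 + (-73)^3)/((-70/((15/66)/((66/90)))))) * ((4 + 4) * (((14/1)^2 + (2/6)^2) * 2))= 23716481500/4389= 5403618.48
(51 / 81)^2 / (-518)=-289 / 377622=-0.00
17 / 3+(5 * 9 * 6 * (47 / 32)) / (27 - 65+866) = 27139 / 4416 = 6.15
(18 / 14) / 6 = 3 / 14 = 0.21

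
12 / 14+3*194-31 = 3863 / 7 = 551.86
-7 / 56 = -1 / 8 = -0.12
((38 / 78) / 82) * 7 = 133 / 3198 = 0.04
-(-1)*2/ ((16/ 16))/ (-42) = -1/ 21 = -0.05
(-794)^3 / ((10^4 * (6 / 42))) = -437995411 / 1250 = -350396.33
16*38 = 608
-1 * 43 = -43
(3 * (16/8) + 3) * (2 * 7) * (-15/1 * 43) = -81270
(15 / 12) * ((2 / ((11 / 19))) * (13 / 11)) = 1235 / 242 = 5.10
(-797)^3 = -506261573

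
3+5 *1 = 8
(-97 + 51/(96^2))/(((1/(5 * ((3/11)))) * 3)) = -1489835/33792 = -44.09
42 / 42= 1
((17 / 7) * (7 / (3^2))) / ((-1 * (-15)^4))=-17 / 455625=-0.00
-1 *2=-2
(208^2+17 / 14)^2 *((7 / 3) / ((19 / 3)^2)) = 1100664715107 / 10108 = 108890454.60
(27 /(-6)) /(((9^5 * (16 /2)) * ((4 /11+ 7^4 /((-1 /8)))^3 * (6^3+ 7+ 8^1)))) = 121 /20792616619549282550784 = 0.00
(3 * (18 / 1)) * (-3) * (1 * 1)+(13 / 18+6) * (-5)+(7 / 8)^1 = -194.74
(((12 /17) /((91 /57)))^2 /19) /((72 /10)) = 3420 /2393209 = 0.00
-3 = -3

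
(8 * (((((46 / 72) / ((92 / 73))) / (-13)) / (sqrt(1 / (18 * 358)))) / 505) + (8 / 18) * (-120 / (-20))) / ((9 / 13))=104 / 27 - 73 * sqrt(179) / 13635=3.78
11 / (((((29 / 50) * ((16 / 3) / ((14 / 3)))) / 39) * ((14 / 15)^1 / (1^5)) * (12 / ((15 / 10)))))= 160875 / 1856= 86.68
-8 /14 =-4 /7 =-0.57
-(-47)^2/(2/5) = -11045/2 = -5522.50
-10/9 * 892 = -8920/9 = -991.11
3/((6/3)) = 3/2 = 1.50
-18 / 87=-6 / 29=-0.21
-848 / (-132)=6.42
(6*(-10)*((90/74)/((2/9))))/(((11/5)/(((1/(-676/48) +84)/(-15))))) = 57445200/68783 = 835.17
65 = 65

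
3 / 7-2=-11 / 7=-1.57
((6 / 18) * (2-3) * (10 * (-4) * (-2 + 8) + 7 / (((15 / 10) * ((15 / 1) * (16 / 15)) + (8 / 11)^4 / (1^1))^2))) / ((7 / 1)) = 30326346783833 / 2653686638400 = 11.43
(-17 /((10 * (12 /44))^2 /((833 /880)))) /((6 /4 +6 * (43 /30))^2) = -155771 /7344720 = -0.02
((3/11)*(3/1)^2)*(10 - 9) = 27/11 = 2.45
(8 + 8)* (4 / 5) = 12.80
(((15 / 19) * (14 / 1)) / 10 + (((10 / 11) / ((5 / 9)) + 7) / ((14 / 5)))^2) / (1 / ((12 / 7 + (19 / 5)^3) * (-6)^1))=-710745895029 / 197139250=-3605.30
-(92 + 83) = -175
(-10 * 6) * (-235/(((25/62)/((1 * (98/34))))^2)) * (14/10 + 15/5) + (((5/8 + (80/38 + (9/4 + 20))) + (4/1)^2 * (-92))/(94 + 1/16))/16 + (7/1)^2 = 748507141889747/236113000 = 3170122.53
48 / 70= 24 / 35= 0.69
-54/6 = -9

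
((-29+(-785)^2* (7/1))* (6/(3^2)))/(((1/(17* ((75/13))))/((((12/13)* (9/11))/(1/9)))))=3563851705200/1859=1917079992.04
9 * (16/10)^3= 4608/125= 36.86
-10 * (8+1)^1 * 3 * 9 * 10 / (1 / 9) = -218700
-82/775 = -0.11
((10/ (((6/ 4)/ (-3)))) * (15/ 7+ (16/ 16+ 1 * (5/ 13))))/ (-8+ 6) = 3210/ 91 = 35.27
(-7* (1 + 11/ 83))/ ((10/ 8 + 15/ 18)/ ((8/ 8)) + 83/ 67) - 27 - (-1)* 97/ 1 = 14989478/ 221693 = 67.61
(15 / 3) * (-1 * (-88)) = 440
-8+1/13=-103/13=-7.92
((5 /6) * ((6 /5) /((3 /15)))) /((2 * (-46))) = -5 /92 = -0.05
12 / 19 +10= 202 / 19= 10.63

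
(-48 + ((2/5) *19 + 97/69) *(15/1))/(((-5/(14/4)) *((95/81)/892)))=-506522646/10925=-46363.63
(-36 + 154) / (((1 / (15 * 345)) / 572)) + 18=349291818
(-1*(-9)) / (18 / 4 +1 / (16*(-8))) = 1152 / 575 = 2.00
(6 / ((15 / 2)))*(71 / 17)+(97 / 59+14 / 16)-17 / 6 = 3.03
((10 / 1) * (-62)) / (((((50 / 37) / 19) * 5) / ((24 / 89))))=-1046064 / 2225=-470.14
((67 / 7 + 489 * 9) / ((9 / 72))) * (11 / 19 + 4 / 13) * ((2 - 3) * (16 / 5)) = -865459968 / 8645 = -100111.04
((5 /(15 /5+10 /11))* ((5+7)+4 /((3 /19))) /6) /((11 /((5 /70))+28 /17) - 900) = -26180 /2448549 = -0.01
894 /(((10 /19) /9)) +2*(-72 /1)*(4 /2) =74997 /5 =14999.40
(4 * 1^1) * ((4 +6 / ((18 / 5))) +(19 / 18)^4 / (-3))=1654271 / 78732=21.01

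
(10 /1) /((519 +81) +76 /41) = 205 /12338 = 0.02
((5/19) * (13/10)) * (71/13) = 1.87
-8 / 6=-4 / 3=-1.33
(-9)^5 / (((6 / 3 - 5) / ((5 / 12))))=32805 / 4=8201.25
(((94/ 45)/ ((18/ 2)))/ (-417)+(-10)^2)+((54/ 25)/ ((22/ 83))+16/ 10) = 1019418467/ 9288675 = 109.75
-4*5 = -20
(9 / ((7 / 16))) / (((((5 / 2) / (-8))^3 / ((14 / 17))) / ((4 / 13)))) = -170.81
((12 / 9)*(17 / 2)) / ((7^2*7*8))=17 / 4116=0.00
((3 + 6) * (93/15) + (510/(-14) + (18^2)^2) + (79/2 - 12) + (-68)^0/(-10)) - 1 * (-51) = 3677582/35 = 105073.77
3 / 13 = 0.23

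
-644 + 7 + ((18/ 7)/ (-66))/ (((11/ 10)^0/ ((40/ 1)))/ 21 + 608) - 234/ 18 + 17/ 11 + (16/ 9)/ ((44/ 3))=-10926876875/ 16853793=-648.33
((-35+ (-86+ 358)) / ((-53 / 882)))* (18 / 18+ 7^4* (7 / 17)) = -3516788016 / 901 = -3903205.35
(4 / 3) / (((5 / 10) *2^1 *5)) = 4 / 15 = 0.27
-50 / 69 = -0.72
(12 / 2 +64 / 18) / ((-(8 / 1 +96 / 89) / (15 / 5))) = -3827 / 1212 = -3.16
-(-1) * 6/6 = 1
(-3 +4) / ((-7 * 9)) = -1 / 63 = -0.02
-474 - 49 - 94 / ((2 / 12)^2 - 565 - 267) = -522.89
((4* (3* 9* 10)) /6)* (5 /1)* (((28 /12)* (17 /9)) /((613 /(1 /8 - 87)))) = -2067625 /3678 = -562.16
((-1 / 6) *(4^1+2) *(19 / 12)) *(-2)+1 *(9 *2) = 127 / 6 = 21.17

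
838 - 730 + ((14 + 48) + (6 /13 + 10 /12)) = 13361 /78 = 171.29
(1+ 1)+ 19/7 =33/7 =4.71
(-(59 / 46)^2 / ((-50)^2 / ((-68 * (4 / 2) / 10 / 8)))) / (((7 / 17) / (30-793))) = -109654981 / 52900000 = -2.07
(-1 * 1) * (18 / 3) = -6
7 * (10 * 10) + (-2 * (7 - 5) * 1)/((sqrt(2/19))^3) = 700 - 19 * sqrt(38) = 582.88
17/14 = 1.21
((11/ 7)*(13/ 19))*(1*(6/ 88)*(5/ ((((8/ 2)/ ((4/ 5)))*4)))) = 39/ 2128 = 0.02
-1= -1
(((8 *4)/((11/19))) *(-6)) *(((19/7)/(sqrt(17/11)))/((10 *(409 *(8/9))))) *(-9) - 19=-19 + 350892 *sqrt(187)/2676905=-17.21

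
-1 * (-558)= 558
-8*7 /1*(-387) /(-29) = -21672 /29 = -747.31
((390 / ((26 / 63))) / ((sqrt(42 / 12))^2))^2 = 72900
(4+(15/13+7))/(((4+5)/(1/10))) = 79/585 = 0.14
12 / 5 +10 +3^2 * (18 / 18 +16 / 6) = 227 / 5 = 45.40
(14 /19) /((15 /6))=28 /95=0.29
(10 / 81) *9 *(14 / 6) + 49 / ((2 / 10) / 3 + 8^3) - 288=-59169941 / 207387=-285.31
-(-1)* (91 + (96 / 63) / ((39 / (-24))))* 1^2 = 24587 / 273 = 90.06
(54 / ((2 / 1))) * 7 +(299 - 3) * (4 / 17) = 4397 / 17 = 258.65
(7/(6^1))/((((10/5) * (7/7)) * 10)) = 7/120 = 0.06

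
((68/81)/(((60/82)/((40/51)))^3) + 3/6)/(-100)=-52352713/3413032200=-0.02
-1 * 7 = -7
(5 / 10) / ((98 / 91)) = 13 / 28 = 0.46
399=399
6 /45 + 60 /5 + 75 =87.13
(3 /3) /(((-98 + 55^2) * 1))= 1 /2927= 0.00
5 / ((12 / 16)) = 20 / 3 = 6.67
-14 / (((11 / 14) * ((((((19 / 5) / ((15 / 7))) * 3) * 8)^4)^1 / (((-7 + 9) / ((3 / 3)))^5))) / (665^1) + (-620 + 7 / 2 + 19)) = 54687500 / 1860768247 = 0.03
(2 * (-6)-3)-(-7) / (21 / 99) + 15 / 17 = 321 / 17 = 18.88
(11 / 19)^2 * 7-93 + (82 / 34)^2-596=-71031057 / 104329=-680.84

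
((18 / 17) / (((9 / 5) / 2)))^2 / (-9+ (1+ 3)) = -80 / 289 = -0.28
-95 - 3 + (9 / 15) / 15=-2449 / 25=-97.96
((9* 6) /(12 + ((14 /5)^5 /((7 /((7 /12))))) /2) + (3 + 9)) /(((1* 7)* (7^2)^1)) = 1331493 /30823352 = 0.04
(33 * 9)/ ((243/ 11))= 121/ 9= 13.44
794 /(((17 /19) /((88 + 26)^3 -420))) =22344236664 /17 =1314366862.59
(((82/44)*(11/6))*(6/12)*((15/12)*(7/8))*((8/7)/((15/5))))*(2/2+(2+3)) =205/48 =4.27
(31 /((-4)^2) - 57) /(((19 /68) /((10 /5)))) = -14977 /38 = -394.13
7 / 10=0.70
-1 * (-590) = 590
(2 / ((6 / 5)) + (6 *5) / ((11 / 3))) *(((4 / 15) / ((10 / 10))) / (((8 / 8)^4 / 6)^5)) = 224640 / 11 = 20421.82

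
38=38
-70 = -70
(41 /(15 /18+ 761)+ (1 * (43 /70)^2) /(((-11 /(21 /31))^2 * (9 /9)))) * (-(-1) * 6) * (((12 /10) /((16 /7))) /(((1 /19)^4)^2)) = 448862111682936444459 /151862986000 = 2955704503.81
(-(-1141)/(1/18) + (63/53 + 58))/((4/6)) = 3274953/106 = 30895.78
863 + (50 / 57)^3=159946559 / 185193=863.67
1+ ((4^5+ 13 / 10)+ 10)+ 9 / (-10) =5177 / 5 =1035.40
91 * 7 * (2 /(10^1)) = 637 /5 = 127.40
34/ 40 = 17/ 20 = 0.85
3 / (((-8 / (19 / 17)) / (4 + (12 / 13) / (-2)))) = -1311 / 884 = -1.48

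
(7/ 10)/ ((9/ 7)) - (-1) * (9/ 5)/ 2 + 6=7.44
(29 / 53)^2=841 / 2809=0.30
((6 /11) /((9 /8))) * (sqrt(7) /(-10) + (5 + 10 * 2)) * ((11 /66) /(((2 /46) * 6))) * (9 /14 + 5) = 43.24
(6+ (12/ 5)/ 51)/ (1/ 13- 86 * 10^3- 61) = -3341/ 47548660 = -0.00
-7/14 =-1/2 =-0.50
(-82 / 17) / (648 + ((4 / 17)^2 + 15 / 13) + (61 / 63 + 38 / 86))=-49092498 / 6621816751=-0.01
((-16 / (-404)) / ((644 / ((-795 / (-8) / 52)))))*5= 3975 / 6764576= 0.00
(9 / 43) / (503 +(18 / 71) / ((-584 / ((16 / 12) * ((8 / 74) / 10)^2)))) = 1596493575 / 3836728836559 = 0.00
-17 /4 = -4.25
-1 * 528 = -528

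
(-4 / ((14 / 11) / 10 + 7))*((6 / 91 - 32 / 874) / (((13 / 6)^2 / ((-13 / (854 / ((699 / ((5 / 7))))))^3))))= 19712208157983 / 1701120453550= 11.59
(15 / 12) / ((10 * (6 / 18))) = 3 / 8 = 0.38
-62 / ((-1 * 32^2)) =0.06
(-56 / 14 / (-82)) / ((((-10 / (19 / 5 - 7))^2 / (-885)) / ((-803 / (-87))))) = -6064256 / 148625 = -40.80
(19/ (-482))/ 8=-19/ 3856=-0.00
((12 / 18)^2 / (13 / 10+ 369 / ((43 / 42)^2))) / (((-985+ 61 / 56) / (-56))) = 231938560 / 3239753593527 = 0.00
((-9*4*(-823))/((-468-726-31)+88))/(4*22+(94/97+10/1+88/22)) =-0.25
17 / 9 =1.89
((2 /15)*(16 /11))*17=544 /165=3.30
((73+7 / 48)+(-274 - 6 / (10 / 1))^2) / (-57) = -90573967 / 68400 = -1324.18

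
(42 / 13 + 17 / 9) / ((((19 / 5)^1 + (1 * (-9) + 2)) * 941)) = -2995 / 1761552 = -0.00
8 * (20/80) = 2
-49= -49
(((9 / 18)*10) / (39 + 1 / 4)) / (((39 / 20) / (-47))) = -18800 / 6123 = -3.07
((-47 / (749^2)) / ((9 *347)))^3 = -103823 / 5377827391916029603582182867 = -0.00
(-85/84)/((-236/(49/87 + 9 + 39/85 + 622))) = 79217/29232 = 2.71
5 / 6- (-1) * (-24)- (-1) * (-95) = -709 / 6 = -118.17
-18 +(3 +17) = 2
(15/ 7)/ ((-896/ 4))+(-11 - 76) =-136431/ 1568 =-87.01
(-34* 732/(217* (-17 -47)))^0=1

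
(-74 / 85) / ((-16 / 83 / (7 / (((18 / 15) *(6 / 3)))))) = 21497 / 1632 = 13.17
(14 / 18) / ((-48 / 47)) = -329 / 432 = -0.76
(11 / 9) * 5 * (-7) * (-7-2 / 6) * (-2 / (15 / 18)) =-6776 / 9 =-752.89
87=87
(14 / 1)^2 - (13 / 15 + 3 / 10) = 1169 / 6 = 194.83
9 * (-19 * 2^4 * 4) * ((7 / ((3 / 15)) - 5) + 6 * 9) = -919296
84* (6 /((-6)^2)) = 14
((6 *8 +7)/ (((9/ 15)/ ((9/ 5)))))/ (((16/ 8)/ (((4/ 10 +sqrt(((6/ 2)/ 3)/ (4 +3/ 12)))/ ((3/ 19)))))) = 209 +1045 *sqrt(17)/ 17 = 462.45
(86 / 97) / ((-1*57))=-86 / 5529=-0.02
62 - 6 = 56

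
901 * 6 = 5406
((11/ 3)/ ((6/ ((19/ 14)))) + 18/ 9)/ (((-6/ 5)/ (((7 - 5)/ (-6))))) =3565/ 4536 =0.79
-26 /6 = -13 /3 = -4.33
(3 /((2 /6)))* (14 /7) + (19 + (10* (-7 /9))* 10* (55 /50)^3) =-66.52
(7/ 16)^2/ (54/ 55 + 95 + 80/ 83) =223685/ 113294592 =0.00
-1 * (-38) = 38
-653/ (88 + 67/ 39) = -25467/ 3499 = -7.28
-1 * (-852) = 852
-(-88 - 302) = 390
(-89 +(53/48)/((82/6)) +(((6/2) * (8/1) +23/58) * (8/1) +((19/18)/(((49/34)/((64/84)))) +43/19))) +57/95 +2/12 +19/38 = 1846802774563/16737220080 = 110.34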